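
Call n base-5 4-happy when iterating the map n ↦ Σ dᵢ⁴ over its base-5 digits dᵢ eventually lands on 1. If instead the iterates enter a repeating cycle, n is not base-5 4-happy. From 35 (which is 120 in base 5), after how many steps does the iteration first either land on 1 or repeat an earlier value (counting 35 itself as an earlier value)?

35 = (1,2,0)_5 → 1⁴ + 2⁴ + 0⁴ = 1 + 16 + 0 = 17
17 = (3,2)_5 → 3⁴ + 2⁴ = 81 + 16 = 97
97 = (3,4,2)_5 → 3⁴ + 4⁴ + 2⁴ = 81 + 256 + 16 = 353
353 = (2,4,0,3)_5 → 2⁴ + 4⁴ + 0⁴ + 3⁴ = 16 + 256 + 0 + 81 = 353  — 353 repeats.
That took 4 steps.

4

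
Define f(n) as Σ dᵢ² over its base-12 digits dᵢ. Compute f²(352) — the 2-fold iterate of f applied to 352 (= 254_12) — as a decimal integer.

352 = (2,5,4)_12 → 45
45 = (3,9)_12 → 90

90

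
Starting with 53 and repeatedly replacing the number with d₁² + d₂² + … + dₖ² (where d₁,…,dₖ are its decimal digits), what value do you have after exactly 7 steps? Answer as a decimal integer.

42

53 → 5² + 3² = 34
34 → 3² + 4² = 25
25 → 2² + 5² = 29
29 → 2² + 9² = 85
85 → 8² + 5² = 89
89 → 8² + 9² = 145
145 → 1² + 4² + 5² = 42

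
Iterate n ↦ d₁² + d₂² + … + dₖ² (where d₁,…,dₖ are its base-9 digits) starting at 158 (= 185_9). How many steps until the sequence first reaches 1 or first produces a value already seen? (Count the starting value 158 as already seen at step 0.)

158 = (1,8,5)_9 → 1² + 8² + 5² = 1 + 64 + 25 = 90
90 = (1,1,0)_9 → 1² + 1² + 0² = 1 + 1 + 0 = 2
2 = (2)_9 → 2² = 4
4 = (4)_9 → 4² = 16
16 = (1,7)_9 → 1² + 7² = 1 + 49 = 50
50 = (5,5)_9 → 5² + 5² = 25 + 25 = 50  — 50 repeats.
That took 6 steps.

6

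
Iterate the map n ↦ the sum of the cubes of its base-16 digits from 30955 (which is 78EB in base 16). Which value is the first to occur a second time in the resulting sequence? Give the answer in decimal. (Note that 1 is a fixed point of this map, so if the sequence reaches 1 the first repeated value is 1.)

30955 = (7,8,14,11)_16 → 7³ + 8³ + 14³ + 11³ = 4930
4930 = (1,3,4,2)_16 → 1³ + 3³ + 4³ + 2³ = 100
100 = (6,4)_16 → 6³ + 4³ = 280
280 = (1,1,8)_16 → 1³ + 1³ + 8³ = 514
514 = (2,0,2)_16 → 2³ + 0³ + 2³ = 16
16 = (1,0)_16 → 1³ + 0³ = 1  — reached the fixed point 1.
1 → 1, so 1 is the first repeated value.

1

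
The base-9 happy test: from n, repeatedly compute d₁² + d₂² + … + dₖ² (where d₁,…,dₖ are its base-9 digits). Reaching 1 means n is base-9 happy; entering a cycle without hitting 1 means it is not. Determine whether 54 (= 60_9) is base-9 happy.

54 = (6,0)_9 → 6² + 0² = 36 + 0 = 36
36 = (4,0)_9 → 4² + 0² = 16 + 0 = 16
16 = (1,7)_9 → 1² + 7² = 1 + 49 = 50
50 = (5,5)_9 → 5² + 5² = 25 + 25 = 50  — 50 already seen; the sequence cycles without reaching 1.

not base-9 happy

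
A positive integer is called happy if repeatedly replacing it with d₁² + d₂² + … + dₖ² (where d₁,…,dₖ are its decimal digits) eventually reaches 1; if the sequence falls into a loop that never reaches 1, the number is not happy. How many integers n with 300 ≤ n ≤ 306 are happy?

2

300: 300 → 9 → 81 → 65 → 61 → 37 → 58 → 89 → 145 → 42 → 20 → 4 → 16 → 37  — not happy
301: 301 → 10 → 1  — happy
302: 302 → 13 → 10 → 1  — happy
303: 303 → 18 → 65 → 61 → 37 → 58 → 89 → 145 → 42 → 20 → 4 → 16 → 37  — not happy
304: 304 → 25 → 29 → 85 → 89 → 145 → 42 → 20 → 4 → 16 → 37 → 58 → 89  — not happy
305: 305 → 34 → 25 → 29 → 85 → 89 → 145 → 42 → 20 → 4 → 16 → 37 → 58 → 89  — not happy
306: 306 → 45 → 41 → 17 → 50 → 25 → 29 → 85 → 89 → 145 → 42 → 20 → 4 → 16 → 37 → 58 → 89  — not happy
happy: 301, 302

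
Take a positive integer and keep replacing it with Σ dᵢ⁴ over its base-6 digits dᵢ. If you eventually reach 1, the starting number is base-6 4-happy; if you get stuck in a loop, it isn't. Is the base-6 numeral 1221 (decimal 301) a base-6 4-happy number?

not base-6 4-happy

301 = (1,2,2,1)_6 → 34
34 = (5,4)_6 → 881
881 = (4,0,2,5)_6 → 897
897 = (4,0,5,3)_6 → 962
962 = (4,2,4,2)_6 → 544
544 = (2,3,0,4)_6 → 353
353 = (1,3,4,5)_6 → 963
963 = (4,2,4,3)_6 → 609
609 = (2,4,5,3)_6 → 978
978 = (4,3,1,0)_6 → 338
338 = (1,3,2,2)_6 → 114
114 = (3,1,0)_6 → 82
82 = (2,1,4)_6 → 273
273 = (1,1,3,3)_6 → 164
164 = (4,3,2)_6 → 353  — 353 already seen; the sequence cycles without reaching 1.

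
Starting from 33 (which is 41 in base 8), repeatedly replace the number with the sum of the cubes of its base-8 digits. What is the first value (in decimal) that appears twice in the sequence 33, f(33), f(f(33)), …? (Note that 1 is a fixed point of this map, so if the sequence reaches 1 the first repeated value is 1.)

33 = (4,1)_8 → 4³ + 1³ = 64 + 1 = 65
65 = (1,0,1)_8 → 1³ + 0³ + 1³ = 1 + 0 + 1 = 2
2 = (2)_8 → 2³ = 8
8 = (1,0)_8 → 1³ + 0³ = 1 + 0 = 1  — reached the fixed point 1.
1 → 1, so 1 is the first repeated value.

1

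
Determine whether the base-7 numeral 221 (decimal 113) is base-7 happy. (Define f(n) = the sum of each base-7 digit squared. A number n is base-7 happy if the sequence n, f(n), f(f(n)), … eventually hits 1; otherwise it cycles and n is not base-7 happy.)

not base-7 happy

113 = (2,2,1)_7 → 2² + 2² + 1² = 9
9 = (1,2)_7 → 1² + 2² = 5
5 = (5)_7 → 5² = 25
25 = (3,4)_7 → 3² + 4² = 25  — 25 already seen; the sequence cycles without reaching 1.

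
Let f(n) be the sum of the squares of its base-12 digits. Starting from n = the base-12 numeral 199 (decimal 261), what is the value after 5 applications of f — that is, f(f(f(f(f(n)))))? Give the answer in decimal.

25

261 = (1,9,9)_12 → 1² + 9² + 9² = 163
163 = (1,1,7)_12 → 1² + 1² + 7² = 51
51 = (4,3)_12 → 4² + 3² = 25
25 = (2,1)_12 → 2² + 1² = 5
5 = (5)_12 → 5² = 25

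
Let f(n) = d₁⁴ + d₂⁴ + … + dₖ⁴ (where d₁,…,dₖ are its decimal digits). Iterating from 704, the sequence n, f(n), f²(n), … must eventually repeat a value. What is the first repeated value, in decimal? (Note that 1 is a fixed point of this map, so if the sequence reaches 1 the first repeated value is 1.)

4338

704 → 7⁴ + 0⁴ + 4⁴ = 2401 + 0 + 256 = 2657
2657 → 2⁴ + 6⁴ + 5⁴ + 7⁴ = 16 + 1296 + 625 + 2401 = 4338
4338 → 4⁴ + 3⁴ + 3⁴ + 8⁴ = 256 + 81 + 81 + 4096 = 4514
4514 → 4⁴ + 5⁴ + 1⁴ + 4⁴ = 256 + 625 + 1 + 256 = 1138
1138 → 1⁴ + 1⁴ + 3⁴ + 8⁴ = 1 + 1 + 81 + 4096 = 4179
4179 → 4⁴ + 1⁴ + 7⁴ + 9⁴ = 256 + 1 + 2401 + 6561 = 9219
9219 → 9⁴ + 2⁴ + 1⁴ + 9⁴ = 6561 + 16 + 1 + 6561 = 13139
13139 → 1⁴ + 3⁴ + 1⁴ + 3⁴ + 9⁴ = 1 + 81 + 1 + 81 + 6561 = 6725
6725 → 6⁴ + 7⁴ + 2⁴ + 5⁴ = 1296 + 2401 + 16 + 625 = 4338  — 4338 already appeared earlier.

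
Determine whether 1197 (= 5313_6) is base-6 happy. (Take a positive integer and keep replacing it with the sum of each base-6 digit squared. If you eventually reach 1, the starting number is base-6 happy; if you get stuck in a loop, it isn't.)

1197 = (5,3,1,3)_6 → 44
44 = (1,1,2)_6 → 6
6 = (1,0)_6 → 1  — reached 1.

base-6 happy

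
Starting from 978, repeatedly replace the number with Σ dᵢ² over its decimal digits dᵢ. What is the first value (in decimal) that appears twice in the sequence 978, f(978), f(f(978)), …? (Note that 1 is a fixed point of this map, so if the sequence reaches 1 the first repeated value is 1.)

145

978 → 194
194 → 98
98 → 145
145 → 42
42 → 20
20 → 4
4 → 16
16 → 37
37 → 58
58 → 89
89 → 145  — 145 already appeared earlier.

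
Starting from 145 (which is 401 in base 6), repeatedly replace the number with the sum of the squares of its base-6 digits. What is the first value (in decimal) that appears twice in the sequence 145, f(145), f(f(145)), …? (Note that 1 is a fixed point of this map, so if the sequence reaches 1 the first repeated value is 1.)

17

145 = (4,0,1)_6 → 4² + 0² + 1² = 16 + 0 + 1 = 17
17 = (2,5)_6 → 2² + 5² = 4 + 25 = 29
29 = (4,5)_6 → 4² + 5² = 16 + 25 = 41
41 = (1,0,5)_6 → 1² + 0² + 5² = 1 + 0 + 25 = 26
26 = (4,2)_6 → 4² + 2² = 16 + 4 = 20
20 = (3,2)_6 → 3² + 2² = 9 + 4 = 13
13 = (2,1)_6 → 2² + 1² = 4 + 1 = 5
5 = (5)_6 → 5² = 25
25 = (4,1)_6 → 4² + 1² = 16 + 1 = 17  — 17 already appeared earlier.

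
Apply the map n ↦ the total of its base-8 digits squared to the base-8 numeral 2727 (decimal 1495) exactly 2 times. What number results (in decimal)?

30

1495 = (2,7,2,7)_8 → 2² + 7² + 2² + 7² = 106
106 = (1,5,2)_8 → 1² + 5² + 2² = 30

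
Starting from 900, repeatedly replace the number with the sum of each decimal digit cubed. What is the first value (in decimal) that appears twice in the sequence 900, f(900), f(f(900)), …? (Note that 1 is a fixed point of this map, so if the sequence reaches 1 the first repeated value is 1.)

900 → 729
729 → 1080
1080 → 513
513 → 153
153 → 153  — 153 already appeared earlier.

153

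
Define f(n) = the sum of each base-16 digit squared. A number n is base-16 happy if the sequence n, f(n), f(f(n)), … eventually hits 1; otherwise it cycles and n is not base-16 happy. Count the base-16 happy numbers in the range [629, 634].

629: 629 → 78 → 212 → 185 → 202 → 244 → 241 → 226 → 200 → 208 → 169 → 181 → 146 → 85 → 50 → 13 → 169  (repeats 169)
630: 630 → 89 → 106 → 136 → 128 → 64 → 16 → 1  (reaches 1)
631: 631 → 102 → 72 → 80 → 25 → 82 → 29 → 170 → 200 → 208 → 169 → 181 → 146 → 85 → 50 → 13 → 169  (repeats 169)
632: 632 → 117 → 74 → 116 → 65 → 17 → 2 → 4 → 16 → 1  (reaches 1)
633: 633 → 134 → 100 → 52 → 25 → 82 → 29 → 170 → 200 → 208 → 169 → 181 → 146 → 85 → 50 → 13 → 169  (repeats 169)
634: 634 → 153 → 162 → 104 → 100 → 52 → 25 → 82 → 29 → 170 → 200 → 208 → 169 → 181 → 146 → 85 → 50 → 13 → 169  (repeats 169)
base-16 happy: 630, 632

2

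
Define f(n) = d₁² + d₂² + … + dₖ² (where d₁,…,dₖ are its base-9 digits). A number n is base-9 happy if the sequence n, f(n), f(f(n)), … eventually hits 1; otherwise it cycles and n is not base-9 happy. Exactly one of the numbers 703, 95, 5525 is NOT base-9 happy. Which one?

703: 703 → 101 → 9 → 1  — reaches 1 (base-9 happy)
95: 95 → 27 → 9 → 1  — reaches 1 (base-9 happy)
5525: 5525 → 139 → 53 → 89 → 65 → 53  — repeats 53 (not base-9 happy)

5525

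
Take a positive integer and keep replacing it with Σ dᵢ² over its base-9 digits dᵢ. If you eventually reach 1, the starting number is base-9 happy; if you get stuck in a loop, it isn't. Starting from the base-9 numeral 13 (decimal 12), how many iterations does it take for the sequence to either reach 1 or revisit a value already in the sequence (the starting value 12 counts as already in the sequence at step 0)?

12 = (1,3)_9 → 10
10 = (1,1)_9 → 2
2 = (2)_9 → 4
4 = (4)_9 → 16
16 = (1,7)_9 → 50
50 = (5,5)_9 → 50  — 50 repeats.
That took 6 steps.

6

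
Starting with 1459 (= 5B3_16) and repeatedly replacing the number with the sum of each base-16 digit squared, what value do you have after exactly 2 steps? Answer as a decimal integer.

202

1459 = (5,11,3)_16 → 155
155 = (9,11)_16 → 202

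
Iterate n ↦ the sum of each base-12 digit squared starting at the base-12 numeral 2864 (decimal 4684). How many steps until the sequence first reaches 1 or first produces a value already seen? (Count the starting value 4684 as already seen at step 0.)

4

4684 = (2,8,6,4)_12 → 2² + 8² + 6² + 4² = 4 + 64 + 36 + 16 = 120
120 = (10,0)_12 → 10² + 0² = 100 + 0 = 100
100 = (8,4)_12 → 8² + 4² = 64 + 16 = 80
80 = (6,8)_12 → 6² + 8² = 36 + 64 = 100  — 100 repeats.
That took 4 steps.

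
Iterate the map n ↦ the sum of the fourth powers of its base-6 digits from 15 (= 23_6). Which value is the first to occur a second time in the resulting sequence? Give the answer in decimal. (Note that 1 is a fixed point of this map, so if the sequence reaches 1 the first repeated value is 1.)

273

15 = (2,3)_6 → 2⁴ + 3⁴ = 97
97 = (2,4,1)_6 → 2⁴ + 4⁴ + 1⁴ = 273
273 = (1,1,3,3)_6 → 1⁴ + 1⁴ + 3⁴ + 3⁴ = 164
164 = (4,3,2)_6 → 4⁴ + 3⁴ + 2⁴ = 353
353 = (1,3,4,5)_6 → 1⁴ + 3⁴ + 4⁴ + 5⁴ = 963
963 = (4,2,4,3)_6 → 4⁴ + 2⁴ + 4⁴ + 3⁴ = 609
609 = (2,4,5,3)_6 → 2⁴ + 4⁴ + 5⁴ + 3⁴ = 978
978 = (4,3,1,0)_6 → 4⁴ + 3⁴ + 1⁴ + 0⁴ = 338
338 = (1,3,2,2)_6 → 1⁴ + 3⁴ + 2⁴ + 2⁴ = 114
114 = (3,1,0)_6 → 3⁴ + 1⁴ + 0⁴ = 82
82 = (2,1,4)_6 → 2⁴ + 1⁴ + 4⁴ = 273  — 273 already appeared earlier.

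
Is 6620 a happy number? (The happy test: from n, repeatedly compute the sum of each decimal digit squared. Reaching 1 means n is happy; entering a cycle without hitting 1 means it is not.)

6620 → 6² + 6² + 2² + 0² = 36 + 36 + 4 + 0 = 76
76 → 7² + 6² = 49 + 36 = 85
85 → 8² + 5² = 64 + 25 = 89
89 → 8² + 9² = 64 + 81 = 145
145 → 1² + 4² + 5² = 1 + 16 + 25 = 42
42 → 4² + 2² = 16 + 4 = 20
20 → 2² + 0² = 4 + 0 = 4
4 → 4² = 16
16 → 1² + 6² = 1 + 36 = 37
37 → 3² + 7² = 9 + 49 = 58
58 → 5² + 8² = 25 + 64 = 89  — 89 already seen; the sequence cycles without reaching 1.

not happy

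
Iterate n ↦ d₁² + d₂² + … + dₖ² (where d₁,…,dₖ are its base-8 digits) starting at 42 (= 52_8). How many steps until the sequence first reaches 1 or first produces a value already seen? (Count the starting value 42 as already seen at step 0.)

42 = (5,2)_8 → 29
29 = (3,5)_8 → 34
34 = (4,2)_8 → 20
20 = (2,4)_8 → 20  — 20 repeats.
That took 4 steps.

4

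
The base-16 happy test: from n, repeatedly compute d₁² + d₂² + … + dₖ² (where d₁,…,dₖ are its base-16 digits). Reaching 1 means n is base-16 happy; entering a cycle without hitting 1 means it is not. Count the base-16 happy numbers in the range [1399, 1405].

1399: 1399 → 123 → 170 → 200 → 208 → 169 → 181 → 146 → 85 → 50 → 13 → 169  — not base-16 happy
1400: 1400 → 138 → 164 → 116 → 65 → 17 → 2 → 4 → 16 → 1  — base-16 happy
1401: 1401 → 155 → 202 → 244 → 241 → 226 → 200 → 208 → 169 → 181 → 146 → 85 → 50 → 13 → 169  — not base-16 happy
1402: 1402 → 174 → 296 → 69 → 41 → 85 → 50 → 13 → 169 → 181 → 146 → 85  — not base-16 happy
1403: 1403 → 195 → 153 → 162 → 104 → 100 → 52 → 25 → 82 → 29 → 170 → 200 → 208 → 169 → 181 → 146 → 85 → 50 → 13 → 169  — not base-16 happy
1404: 1404 → 218 → 269 → 170 → 200 → 208 → 169 → 181 → 146 → 85 → 50 → 13 → 169  — not base-16 happy
1405: 1405 → 243 → 234 → 296 → 69 → 41 → 85 → 50 → 13 → 169 → 181 → 146 → 85  — not base-16 happy
base-16 happy: 1400

1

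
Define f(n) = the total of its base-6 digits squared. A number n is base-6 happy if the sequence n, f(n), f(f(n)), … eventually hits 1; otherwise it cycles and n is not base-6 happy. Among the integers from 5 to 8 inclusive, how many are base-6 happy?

1

5: 5 → 25 → 17 → 29 → 41 → 26 → 20 → 13 → 5  (repeats 5)
6: 6 → 1  (reaches 1)
7: 7 → 2 → 4 → 16 → 20 → 13 → 5 → 25 → 17 → 29 → 41 → 26 → 20  (repeats 20)
8: 8 → 5 → 25 → 17 → 29 → 41 → 26 → 20 → 13 → 5  (repeats 5)
base-6 happy: 6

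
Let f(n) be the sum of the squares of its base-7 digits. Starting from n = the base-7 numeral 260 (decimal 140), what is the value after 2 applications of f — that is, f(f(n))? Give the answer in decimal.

50

140 = (2,6,0)_7 → 2² + 6² + 0² = 4 + 36 + 0 = 40
40 = (5,5)_7 → 5² + 5² = 25 + 25 = 50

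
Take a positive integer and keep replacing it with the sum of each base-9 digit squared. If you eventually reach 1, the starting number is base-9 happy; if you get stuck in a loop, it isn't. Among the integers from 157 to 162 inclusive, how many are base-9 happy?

157: 157 → 81 → 1  — base-9 happy
158: 158 → 90 → 2 → 4 → 16 → 50 → 50  — not base-9 happy
159: 159 → 101 → 9 → 1  — base-9 happy
160: 160 → 114 → 46 → 26 → 68 → 74 → 68  — not base-9 happy
161: 161 → 129 → 35 → 73 → 65 → 53 → 89 → 65  — not base-9 happy
162: 162 → 4 → 16 → 50 → 50  — not base-9 happy
base-9 happy: 157, 159

2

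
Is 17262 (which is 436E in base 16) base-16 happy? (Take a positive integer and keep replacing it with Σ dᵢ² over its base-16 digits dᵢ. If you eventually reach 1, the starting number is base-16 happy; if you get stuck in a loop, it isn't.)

17262 = (4,3,6,14)_16 → 4² + 3² + 6² + 14² = 257
257 = (1,0,1)_16 → 1² + 0² + 1² = 2
2 = (2)_16 → 2² = 4
4 = (4)_16 → 4² = 16
16 = (1,0)_16 → 1² + 0² = 1  — reached 1.

base-16 happy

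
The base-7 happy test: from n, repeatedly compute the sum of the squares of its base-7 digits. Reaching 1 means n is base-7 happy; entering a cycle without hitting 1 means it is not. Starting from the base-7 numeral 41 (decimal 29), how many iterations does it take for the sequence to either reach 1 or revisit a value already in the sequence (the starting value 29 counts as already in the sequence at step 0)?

4

29 = (4,1)_7 → 4² + 1² = 16 + 1 = 17
17 = (2,3)_7 → 2² + 3² = 4 + 9 = 13
13 = (1,6)_7 → 1² + 6² = 1 + 36 = 37
37 = (5,2)_7 → 5² + 2² = 25 + 4 = 29  — 29 repeats.
That took 4 steps.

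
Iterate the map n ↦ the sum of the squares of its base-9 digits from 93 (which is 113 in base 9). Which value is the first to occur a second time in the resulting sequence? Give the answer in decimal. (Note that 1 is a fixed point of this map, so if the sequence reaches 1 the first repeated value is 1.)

53

93 = (1,1,3)_9 → 11
11 = (1,2)_9 → 5
5 = (5)_9 → 25
25 = (2,7)_9 → 53
53 = (5,8)_9 → 89
89 = (1,0,8)_9 → 65
65 = (7,2)_9 → 53  — 53 already appeared earlier.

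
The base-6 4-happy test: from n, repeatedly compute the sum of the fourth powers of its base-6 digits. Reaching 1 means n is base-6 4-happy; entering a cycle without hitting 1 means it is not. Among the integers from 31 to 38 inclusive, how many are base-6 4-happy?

1

31: 31 → 626 → 673 → 338 → 114 → 82 → 273 → 164 → 353 → 963 → 609 → 978 → 338  (repeats 338)
32: 32 → 641 → 1522 → 259 → 4 → 256 → 258 → 3 → 81 → 98 → 288 → 17 → 641  (repeats 641)
33: 33 → 706 → 419 → 1332 → 2 → 16 → 272 → 99 → 353 → 963 → 609 → 978 → 338 → 114 → 82 → 273 → 164 → 353  (repeats 353)
34: 34 → 881 → 897 → 962 → 544 → 353 → 963 → 609 → 978 → 338 → 114 → 82 → 273 → 164 → 353  (repeats 353)
35: 35 → 1250 → 1153 → 642 → 1266 → 1251 → 1218 → 1331 → 1251  (repeats 1251)
36: 36 → 1  (reaches 1)
37: 37 → 2 → 16 → 272 → 99 → 353 → 963 → 609 → 978 → 338 → 114 → 82 → 273 → 164 → 353  (repeats 353)
38: 38 → 17 → 641 → 1522 → 259 → 4 → 256 → 258 → 3 → 81 → 98 → 288 → 17  (repeats 17)
base-6 4-happy: 36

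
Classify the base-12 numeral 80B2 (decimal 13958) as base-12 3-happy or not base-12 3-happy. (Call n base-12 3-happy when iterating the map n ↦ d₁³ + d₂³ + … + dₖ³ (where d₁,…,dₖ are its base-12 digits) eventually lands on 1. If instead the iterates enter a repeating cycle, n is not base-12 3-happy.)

base-12 3-happy

13958 = (8,0,11,2)_12 → 8³ + 0³ + 11³ + 2³ = 1851
1851 = (1,0,10,3)_12 → 1³ + 0³ + 10³ + 3³ = 1028
1028 = (7,1,8)_12 → 7³ + 1³ + 8³ = 856
856 = (5,11,4)_12 → 5³ + 11³ + 4³ = 1520
1520 = (10,6,8)_12 → 10³ + 6³ + 8³ = 1728
1728 = (1,0,0,0)_12 → 1³ + 0³ + 0³ + 0³ = 1  — reached 1.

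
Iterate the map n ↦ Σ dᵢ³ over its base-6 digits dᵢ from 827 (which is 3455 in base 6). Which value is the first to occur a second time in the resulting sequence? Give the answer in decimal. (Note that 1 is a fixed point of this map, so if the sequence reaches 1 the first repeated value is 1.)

1

827 = (3,4,5,5)_6 → 3³ + 4³ + 5³ + 5³ = 27 + 64 + 125 + 125 = 341
341 = (1,3,2,5)_6 → 1³ + 3³ + 2³ + 5³ = 1 + 27 + 8 + 125 = 161
161 = (4,2,5)_6 → 4³ + 2³ + 5³ = 64 + 8 + 125 = 197
197 = (5,2,5)_6 → 5³ + 2³ + 5³ = 125 + 8 + 125 = 258
258 = (1,1,1,0)_6 → 1³ + 1³ + 1³ + 0³ = 1 + 1 + 1 + 0 = 3
3 = (3)_6 → 3³ = 27
27 = (4,3)_6 → 4³ + 3³ = 64 + 27 = 91
91 = (2,3,1)_6 → 2³ + 3³ + 1³ = 8 + 27 + 1 = 36
36 = (1,0,0)_6 → 1³ + 0³ + 0³ = 1 + 0 + 0 = 1  — reached the fixed point 1.
1 → 1, so 1 is the first repeated value.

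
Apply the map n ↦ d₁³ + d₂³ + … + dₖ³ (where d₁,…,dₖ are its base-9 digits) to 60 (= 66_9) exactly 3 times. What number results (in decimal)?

856

60 = (6,6)_9 → 6³ + 6³ = 432
432 = (5,3,0)_9 → 5³ + 3³ + 0³ = 152
152 = (1,7,8)_9 → 1³ + 7³ + 8³ = 856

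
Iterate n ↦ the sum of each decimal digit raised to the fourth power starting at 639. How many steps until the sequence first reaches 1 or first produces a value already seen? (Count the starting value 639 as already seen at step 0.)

639 → 6⁴ + 3⁴ + 9⁴ = 1296 + 81 + 6561 = 7938
7938 → 7⁴ + 9⁴ + 3⁴ + 8⁴ = 2401 + 6561 + 81 + 4096 = 13139
13139 → 1⁴ + 3⁴ + 1⁴ + 3⁴ + 9⁴ = 1 + 81 + 1 + 81 + 6561 = 6725
6725 → 6⁴ + 7⁴ + 2⁴ + 5⁴ = 1296 + 2401 + 16 + 625 = 4338
4338 → 4⁴ + 3⁴ + 3⁴ + 8⁴ = 256 + 81 + 81 + 4096 = 4514
4514 → 4⁴ + 5⁴ + 1⁴ + 4⁴ = 256 + 625 + 1 + 256 = 1138
1138 → 1⁴ + 1⁴ + 3⁴ + 8⁴ = 1 + 1 + 81 + 4096 = 4179
4179 → 4⁴ + 1⁴ + 7⁴ + 9⁴ = 256 + 1 + 2401 + 6561 = 9219
9219 → 9⁴ + 2⁴ + 1⁴ + 9⁴ = 6561 + 16 + 1 + 6561 = 13139  — 13139 repeats.
That took 9 steps.

9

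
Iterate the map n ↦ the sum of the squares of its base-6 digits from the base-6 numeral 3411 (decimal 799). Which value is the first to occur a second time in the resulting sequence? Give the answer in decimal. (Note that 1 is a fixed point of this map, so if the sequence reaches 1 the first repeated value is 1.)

799 = (3,4,1,1)_6 → 27
27 = (4,3)_6 → 25
25 = (4,1)_6 → 17
17 = (2,5)_6 → 29
29 = (4,5)_6 → 41
41 = (1,0,5)_6 → 26
26 = (4,2)_6 → 20
20 = (3,2)_6 → 13
13 = (2,1)_6 → 5
5 = (5)_6 → 25  — 25 already appeared earlier.

25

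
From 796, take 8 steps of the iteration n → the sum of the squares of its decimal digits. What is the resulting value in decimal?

4

796 → 7² + 9² + 6² = 166
166 → 1² + 6² + 6² = 73
73 → 7² + 3² = 58
58 → 5² + 8² = 89
89 → 8² + 9² = 145
145 → 1² + 4² + 5² = 42
42 → 4² + 2² = 20
20 → 2² + 0² = 4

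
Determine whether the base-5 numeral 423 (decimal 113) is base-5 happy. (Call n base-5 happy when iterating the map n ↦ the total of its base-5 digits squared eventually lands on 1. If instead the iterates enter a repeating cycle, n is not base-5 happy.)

113 = (4,2,3)_5 → 4² + 2² + 3² = 29
29 = (1,0,4)_5 → 1² + 0² + 4² = 17
17 = (3,2)_5 → 3² + 2² = 13
13 = (2,3)_5 → 2² + 3² = 13  — 13 already seen; the sequence cycles without reaching 1.

not base-5 happy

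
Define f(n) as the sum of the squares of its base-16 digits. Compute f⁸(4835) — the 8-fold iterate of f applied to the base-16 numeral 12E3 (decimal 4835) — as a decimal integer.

4835 = (1,2,14,3)_16 → 1² + 2² + 14² + 3² = 1 + 4 + 196 + 9 = 210
210 = (13,2)_16 → 13² + 2² = 169 + 4 = 173
173 = (10,13)_16 → 10² + 13² = 100 + 169 = 269
269 = (1,0,13)_16 → 1² + 0² + 13² = 1 + 0 + 169 = 170
170 = (10,10)_16 → 10² + 10² = 100 + 100 = 200
200 = (12,8)_16 → 12² + 8² = 144 + 64 = 208
208 = (13,0)_16 → 13² + 0² = 169 + 0 = 169
169 = (10,9)_16 → 10² + 9² = 100 + 81 = 181

181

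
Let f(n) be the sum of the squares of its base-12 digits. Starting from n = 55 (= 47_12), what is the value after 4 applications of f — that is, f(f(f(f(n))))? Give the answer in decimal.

65

55 = (4,7)_12 → 4² + 7² = 16 + 49 = 65
65 = (5,5)_12 → 5² + 5² = 25 + 25 = 50
50 = (4,2)_12 → 4² + 2² = 16 + 4 = 20
20 = (1,8)_12 → 1² + 8² = 1 + 64 = 65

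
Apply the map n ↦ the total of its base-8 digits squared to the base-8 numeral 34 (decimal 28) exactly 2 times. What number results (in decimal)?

28 = (3,4)_8 → 3² + 4² = 9 + 16 = 25
25 = (3,1)_8 → 3² + 1² = 9 + 1 = 10

10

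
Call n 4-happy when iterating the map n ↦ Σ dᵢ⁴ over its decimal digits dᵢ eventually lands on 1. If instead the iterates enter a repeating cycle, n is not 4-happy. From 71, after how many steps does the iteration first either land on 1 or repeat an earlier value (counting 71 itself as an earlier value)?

4

71 → 7⁴ + 1⁴ = 2402
2402 → 2⁴ + 4⁴ + 0⁴ + 2⁴ = 288
288 → 2⁴ + 8⁴ + 8⁴ = 8208
8208 → 8⁴ + 2⁴ + 0⁴ + 8⁴ = 8208  — 8208 repeats.
That took 4 steps.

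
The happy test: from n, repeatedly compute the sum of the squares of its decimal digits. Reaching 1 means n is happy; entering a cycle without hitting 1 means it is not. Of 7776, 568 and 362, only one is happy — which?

7776: 7776 → 183 → 74 → 65 → 61 → 37 → 58 → 89 → 145 → 42 → 20 → 4 → 16 → 37  — repeats 37 (not happy)
568: 568 → 125 → 30 → 9 → 81 → 65 → 61 → 37 → 58 → 89 → 145 → 42 → 20 → 4 → 16 → 37  — repeats 37 (not happy)
362: 362 → 49 → 97 → 130 → 10 → 1  — reaches 1 (happy)

362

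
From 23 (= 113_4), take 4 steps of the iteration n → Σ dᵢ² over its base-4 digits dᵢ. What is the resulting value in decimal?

8

23 = (1,1,3)_4 → 1² + 1² + 3² = 11
11 = (2,3)_4 → 2² + 3² = 13
13 = (3,1)_4 → 3² + 1² = 10
10 = (2,2)_4 → 2² + 2² = 8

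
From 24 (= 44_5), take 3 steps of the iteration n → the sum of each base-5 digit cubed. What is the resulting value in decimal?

24 = (4,4)_5 → 128
128 = (1,0,0,3)_5 → 28
28 = (1,0,3)_5 → 28

28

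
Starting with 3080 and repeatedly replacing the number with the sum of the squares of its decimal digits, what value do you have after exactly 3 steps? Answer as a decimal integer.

89

3080 → 3² + 0² + 8² + 0² = 9 + 0 + 64 + 0 = 73
73 → 7² + 3² = 49 + 9 = 58
58 → 5² + 8² = 25 + 64 = 89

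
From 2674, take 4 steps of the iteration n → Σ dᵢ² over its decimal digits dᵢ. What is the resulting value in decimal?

2674 → 2² + 6² + 7² + 4² = 105
105 → 1² + 0² + 5² = 26
26 → 2² + 6² = 40
40 → 4² + 0² = 16

16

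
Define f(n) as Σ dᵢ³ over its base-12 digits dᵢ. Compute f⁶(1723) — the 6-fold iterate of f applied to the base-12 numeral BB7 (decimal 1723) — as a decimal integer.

1723 = (11,11,7)_12 → 11³ + 11³ + 7³ = 1331 + 1331 + 343 = 3005
3005 = (1,8,10,5)_12 → 1³ + 8³ + 10³ + 5³ = 1 + 512 + 1000 + 125 = 1638
1638 = (11,4,6)_12 → 11³ + 4³ + 6³ = 1331 + 64 + 216 = 1611
1611 = (11,2,3)_12 → 11³ + 2³ + 3³ = 1331 + 8 + 27 = 1366
1366 = (9,5,10)_12 → 9³ + 5³ + 10³ = 729 + 125 + 1000 = 1854
1854 = (1,0,10,6)_12 → 1³ + 0³ + 10³ + 6³ = 1 + 0 + 1000 + 216 = 1217

1217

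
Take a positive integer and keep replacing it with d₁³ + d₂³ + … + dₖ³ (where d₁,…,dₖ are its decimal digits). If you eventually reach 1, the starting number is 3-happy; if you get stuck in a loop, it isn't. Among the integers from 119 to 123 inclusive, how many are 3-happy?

119: 119 → 731 → 371 → 371  (repeats 371)
120: 120 → 9 → 729 → 1080 → 513 → 153 → 153  (repeats 153)
121: 121 → 10 → 1  (reaches 1)
122: 122 → 17 → 344 → 155 → 251 → 134 → 92 → 737 → 713 → 371 → 371  (repeats 371)
123: 123 → 36 → 243 → 99 → 1458 → 702 → 351 → 153 → 153  (repeats 153)
3-happy: 121

1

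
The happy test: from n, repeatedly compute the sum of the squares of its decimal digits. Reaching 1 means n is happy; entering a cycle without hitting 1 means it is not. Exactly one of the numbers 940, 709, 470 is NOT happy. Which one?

470

940: 940 → 97 → 130 → 10 → 1  — reaches 1 (happy)
709: 709 → 130 → 10 → 1  — reaches 1 (happy)
470: 470 → 65 → 61 → 37 → 58 → 89 → 145 → 42 → 20 → 4 → 16 → 37  — repeats 37 (not happy)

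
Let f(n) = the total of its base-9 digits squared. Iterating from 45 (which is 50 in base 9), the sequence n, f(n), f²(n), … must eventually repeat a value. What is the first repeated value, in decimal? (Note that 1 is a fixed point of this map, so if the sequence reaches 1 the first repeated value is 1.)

45 = (5,0)_9 → 5² + 0² = 25 + 0 = 25
25 = (2,7)_9 → 2² + 7² = 4 + 49 = 53
53 = (5,8)_9 → 5² + 8² = 25 + 64 = 89
89 = (1,0,8)_9 → 1² + 0² + 8² = 1 + 0 + 64 = 65
65 = (7,2)_9 → 7² + 2² = 49 + 4 = 53  — 53 already appeared earlier.

53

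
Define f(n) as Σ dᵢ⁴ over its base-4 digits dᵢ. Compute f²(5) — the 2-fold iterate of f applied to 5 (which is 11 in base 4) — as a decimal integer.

5 = (1,1)_4 → 1⁴ + 1⁴ = 1 + 1 = 2
2 = (2)_4 → 2⁴ = 16

16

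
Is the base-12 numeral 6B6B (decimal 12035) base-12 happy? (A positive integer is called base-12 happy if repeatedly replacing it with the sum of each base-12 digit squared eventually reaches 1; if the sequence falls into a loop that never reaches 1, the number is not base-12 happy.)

12035 = (6,11,6,11)_12 → 6² + 11² + 6² + 11² = 36 + 121 + 36 + 121 = 314
314 = (2,2,2)_12 → 2² + 2² + 2² = 4 + 4 + 4 = 12
12 = (1,0)_12 → 1² + 0² = 1 + 0 = 1  — reached 1.

base-12 happy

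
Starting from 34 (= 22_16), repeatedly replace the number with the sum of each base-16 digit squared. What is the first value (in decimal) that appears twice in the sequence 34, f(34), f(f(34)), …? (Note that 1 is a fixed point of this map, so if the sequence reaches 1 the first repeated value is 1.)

34 = (2,2)_16 → 2² + 2² = 8
8 = (8)_16 → 8² = 64
64 = (4,0)_16 → 4² + 0² = 16
16 = (1,0)_16 → 1² + 0² = 1  — reached the fixed point 1.
1 → 1, so 1 is the first repeated value.

1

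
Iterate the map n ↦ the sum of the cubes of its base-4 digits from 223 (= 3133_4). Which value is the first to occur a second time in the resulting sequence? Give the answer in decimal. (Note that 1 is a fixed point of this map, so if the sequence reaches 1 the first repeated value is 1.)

1

223 = (3,1,3,3)_4 → 3³ + 1³ + 3³ + 3³ = 82
82 = (1,1,0,2)_4 → 1³ + 1³ + 0³ + 2³ = 10
10 = (2,2)_4 → 2³ + 2³ = 16
16 = (1,0,0)_4 → 1³ + 0³ + 0³ = 1  — reached the fixed point 1.
1 → 1, so 1 is the first repeated value.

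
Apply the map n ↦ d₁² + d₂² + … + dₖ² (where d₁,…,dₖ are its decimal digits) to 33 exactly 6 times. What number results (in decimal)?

33 → 18
18 → 65
65 → 61
61 → 37
37 → 58
58 → 89

89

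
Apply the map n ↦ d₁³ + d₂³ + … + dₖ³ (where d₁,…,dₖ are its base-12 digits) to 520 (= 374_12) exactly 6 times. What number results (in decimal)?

1073

520 = (3,7,4)_12 → 3³ + 7³ + 4³ = 434
434 = (3,0,2)_12 → 3³ + 0³ + 2³ = 35
35 = (2,11)_12 → 2³ + 11³ = 1339
1339 = (9,3,7)_12 → 9³ + 3³ + 7³ = 1099
1099 = (7,7,7)_12 → 7³ + 7³ + 7³ = 1029
1029 = (7,1,9)_12 → 7³ + 1³ + 9³ = 1073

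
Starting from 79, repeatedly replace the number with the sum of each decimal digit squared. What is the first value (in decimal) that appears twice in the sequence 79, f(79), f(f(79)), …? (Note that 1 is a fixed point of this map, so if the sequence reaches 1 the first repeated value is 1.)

79 → 7² + 9² = 130
130 → 1² + 3² + 0² = 10
10 → 1² + 0² = 1  — reached the fixed point 1.
1 → 1, so 1 is the first repeated value.

1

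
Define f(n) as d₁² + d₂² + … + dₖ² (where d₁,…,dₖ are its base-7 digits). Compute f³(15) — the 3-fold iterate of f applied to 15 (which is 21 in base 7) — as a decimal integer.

15 = (2,1)_7 → 2² + 1² = 5
5 = (5)_7 → 5² = 25
25 = (3,4)_7 → 3² + 4² = 25

25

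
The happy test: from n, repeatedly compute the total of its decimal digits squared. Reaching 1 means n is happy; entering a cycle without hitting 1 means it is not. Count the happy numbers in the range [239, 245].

239: 239 → 94 → 97 → 130 → 10 → 1  — happy
240: 240 → 20 → 4 → 16 → 37 → 58 → 89 → 145 → 42 → 20  — not happy
241: 241 → 21 → 5 → 25 → 29 → 85 → 89 → 145 → 42 → 20 → 4 → 16 → 37 → 58 → 89  — not happy
242: 242 → 24 → 20 → 4 → 16 → 37 → 58 → 89 → 145 → 42 → 20  — not happy
243: 243 → 29 → 85 → 89 → 145 → 42 → 20 → 4 → 16 → 37 → 58 → 89  — not happy
244: 244 → 36 → 45 → 41 → 17 → 50 → 25 → 29 → 85 → 89 → 145 → 42 → 20 → 4 → 16 → 37 → 58 → 89  — not happy
245: 245 → 45 → 41 → 17 → 50 → 25 → 29 → 85 → 89 → 145 → 42 → 20 → 4 → 16 → 37 → 58 → 89  — not happy
happy: 239

1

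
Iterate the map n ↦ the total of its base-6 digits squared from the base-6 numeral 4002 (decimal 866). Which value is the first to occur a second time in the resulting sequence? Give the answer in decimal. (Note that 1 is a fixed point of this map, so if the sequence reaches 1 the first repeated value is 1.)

20

866 = (4,0,0,2)_6 → 4² + 0² + 0² + 2² = 16 + 0 + 0 + 4 = 20
20 = (3,2)_6 → 3² + 2² = 9 + 4 = 13
13 = (2,1)_6 → 2² + 1² = 4 + 1 = 5
5 = (5)_6 → 5² = 25
25 = (4,1)_6 → 4² + 1² = 16 + 1 = 17
17 = (2,5)_6 → 2² + 5² = 4 + 25 = 29
29 = (4,5)_6 → 4² + 5² = 16 + 25 = 41
41 = (1,0,5)_6 → 1² + 0² + 5² = 1 + 0 + 25 = 26
26 = (4,2)_6 → 4² + 2² = 16 + 4 = 20  — 20 already appeared earlier.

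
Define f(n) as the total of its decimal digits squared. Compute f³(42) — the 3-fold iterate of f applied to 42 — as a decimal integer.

16

42 → 4² + 2² = 20
20 → 2² + 0² = 4
4 → 4² = 16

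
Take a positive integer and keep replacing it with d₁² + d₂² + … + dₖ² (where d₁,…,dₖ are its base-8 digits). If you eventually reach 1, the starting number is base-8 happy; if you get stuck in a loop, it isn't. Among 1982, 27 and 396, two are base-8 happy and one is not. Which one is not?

1982: 1982 → 130 → 8 → 1  — reaches 1 (base-8 happy)
27: 27 → 18 → 8 → 1  — reaches 1 (base-8 happy)
396: 396 → 53 → 61 → 74 → 6 → 36 → 32 → 16 → 4 → 16  — repeats 16 (not base-8 happy)

396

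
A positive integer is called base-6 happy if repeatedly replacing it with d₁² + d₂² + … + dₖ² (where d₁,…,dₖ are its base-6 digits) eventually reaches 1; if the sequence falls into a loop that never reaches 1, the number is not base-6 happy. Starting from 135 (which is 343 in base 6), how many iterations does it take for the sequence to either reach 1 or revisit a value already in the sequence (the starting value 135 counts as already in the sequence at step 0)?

135 = (3,4,3)_6 → 3² + 4² + 3² = 9 + 16 + 9 = 34
34 = (5,4)_6 → 5² + 4² = 25 + 16 = 41
41 = (1,0,5)_6 → 1² + 0² + 5² = 1 + 0 + 25 = 26
26 = (4,2)_6 → 4² + 2² = 16 + 4 = 20
20 = (3,2)_6 → 3² + 2² = 9 + 4 = 13
13 = (2,1)_6 → 2² + 1² = 4 + 1 = 5
5 = (5)_6 → 5² = 25
25 = (4,1)_6 → 4² + 1² = 16 + 1 = 17
17 = (2,5)_6 → 2² + 5² = 4 + 25 = 29
29 = (4,5)_6 → 4² + 5² = 16 + 25 = 41  — 41 repeats.
That took 10 steps.

10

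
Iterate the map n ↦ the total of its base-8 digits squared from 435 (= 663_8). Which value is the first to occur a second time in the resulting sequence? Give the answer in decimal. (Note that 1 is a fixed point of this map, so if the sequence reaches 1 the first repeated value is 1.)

16

435 = (6,6,3)_8 → 6² + 6² + 3² = 81
81 = (1,2,1)_8 → 1² + 2² + 1² = 6
6 = (6)_8 → 6² = 36
36 = (4,4)_8 → 4² + 4² = 32
32 = (4,0)_8 → 4² + 0² = 16
16 = (2,0)_8 → 2² + 0² = 4
4 = (4)_8 → 4² = 16  — 16 already appeared earlier.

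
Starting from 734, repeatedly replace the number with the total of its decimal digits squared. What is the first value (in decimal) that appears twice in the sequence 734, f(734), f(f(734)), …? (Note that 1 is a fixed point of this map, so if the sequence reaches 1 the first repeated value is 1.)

734 → 74
74 → 65
65 → 61
61 → 37
37 → 58
58 → 89
89 → 145
145 → 42
42 → 20
20 → 4
4 → 16
16 → 37  — 37 already appeared earlier.

37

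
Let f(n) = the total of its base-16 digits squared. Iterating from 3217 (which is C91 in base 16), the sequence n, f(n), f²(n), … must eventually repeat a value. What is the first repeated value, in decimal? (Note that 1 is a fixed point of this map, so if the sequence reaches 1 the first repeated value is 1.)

169

3217 = (12,9,1)_16 → 12² + 9² + 1² = 144 + 81 + 1 = 226
226 = (14,2)_16 → 14² + 2² = 196 + 4 = 200
200 = (12,8)_16 → 12² + 8² = 144 + 64 = 208
208 = (13,0)_16 → 13² + 0² = 169 + 0 = 169
169 = (10,9)_16 → 10² + 9² = 100 + 81 = 181
181 = (11,5)_16 → 11² + 5² = 121 + 25 = 146
146 = (9,2)_16 → 9² + 2² = 81 + 4 = 85
85 = (5,5)_16 → 5² + 5² = 25 + 25 = 50
50 = (3,2)_16 → 3² + 2² = 9 + 4 = 13
13 = (13)_16 → 13² = 169  — 169 already appeared earlier.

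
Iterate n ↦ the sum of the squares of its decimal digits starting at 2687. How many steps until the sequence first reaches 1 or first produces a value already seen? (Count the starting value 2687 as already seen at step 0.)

2687 → 2² + 6² + 8² + 7² = 4 + 36 + 64 + 49 = 153
153 → 1² + 5² + 3² = 1 + 25 + 9 = 35
35 → 3² + 5² = 9 + 25 = 34
34 → 3² + 4² = 9 + 16 = 25
25 → 2² + 5² = 4 + 25 = 29
29 → 2² + 9² = 4 + 81 = 85
85 → 8² + 5² = 64 + 25 = 89
89 → 8² + 9² = 64 + 81 = 145
145 → 1² + 4² + 5² = 1 + 16 + 25 = 42
42 → 4² + 2² = 16 + 4 = 20
20 → 2² + 0² = 4 + 0 = 4
4 → 4² = 16
16 → 1² + 6² = 1 + 36 = 37
37 → 3² + 7² = 9 + 49 = 58
58 → 5² + 8² = 25 + 64 = 89  — 89 repeats.
That took 15 steps.

15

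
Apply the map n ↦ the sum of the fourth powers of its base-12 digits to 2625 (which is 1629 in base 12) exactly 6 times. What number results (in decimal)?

16833

2625 = (1,6,2,9)_12 → 1⁴ + 6⁴ + 2⁴ + 9⁴ = 7874
7874 = (4,6,8,2)_12 → 4⁴ + 6⁴ + 8⁴ + 2⁴ = 5664
5664 = (3,3,4,0)_12 → 3⁴ + 3⁴ + 4⁴ + 0⁴ = 418
418 = (2,10,10)_12 → 2⁴ + 10⁴ + 10⁴ = 20016
20016 = (11,7,0,0)_12 → 11⁴ + 7⁴ + 0⁴ + 0⁴ = 17042
17042 = (9,10,4,2)_12 → 9⁴ + 10⁴ + 4⁴ + 2⁴ = 16833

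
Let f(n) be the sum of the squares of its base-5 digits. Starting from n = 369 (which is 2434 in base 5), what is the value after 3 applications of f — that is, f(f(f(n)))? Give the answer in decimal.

13

369 = (2,4,3,4)_5 → 2² + 4² + 3² + 4² = 45
45 = (1,4,0)_5 → 1² + 4² + 0² = 17
17 = (3,2)_5 → 3² + 2² = 13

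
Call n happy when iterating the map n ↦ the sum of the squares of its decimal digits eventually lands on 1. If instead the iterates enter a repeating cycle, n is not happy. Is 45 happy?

45 → 41
41 → 17
17 → 50
50 → 25
25 → 29
29 → 85
85 → 89
89 → 145
145 → 42
42 → 20
20 → 4
4 → 16
16 → 37
37 → 58
58 → 89  — 89 already seen; the sequence cycles without reaching 1.

not happy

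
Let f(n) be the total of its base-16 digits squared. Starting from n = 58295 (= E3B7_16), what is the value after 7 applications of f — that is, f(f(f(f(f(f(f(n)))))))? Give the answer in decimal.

200

58295 = (14,3,11,7)_16 → 14² + 3² + 11² + 7² = 196 + 9 + 121 + 49 = 375
375 = (1,7,7)_16 → 1² + 7² + 7² = 1 + 49 + 49 = 99
99 = (6,3)_16 → 6² + 3² = 36 + 9 = 45
45 = (2,13)_16 → 2² + 13² = 4 + 169 = 173
173 = (10,13)_16 → 10² + 13² = 100 + 169 = 269
269 = (1,0,13)_16 → 1² + 0² + 13² = 1 + 0 + 169 = 170
170 = (10,10)_16 → 10² + 10² = 100 + 100 = 200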